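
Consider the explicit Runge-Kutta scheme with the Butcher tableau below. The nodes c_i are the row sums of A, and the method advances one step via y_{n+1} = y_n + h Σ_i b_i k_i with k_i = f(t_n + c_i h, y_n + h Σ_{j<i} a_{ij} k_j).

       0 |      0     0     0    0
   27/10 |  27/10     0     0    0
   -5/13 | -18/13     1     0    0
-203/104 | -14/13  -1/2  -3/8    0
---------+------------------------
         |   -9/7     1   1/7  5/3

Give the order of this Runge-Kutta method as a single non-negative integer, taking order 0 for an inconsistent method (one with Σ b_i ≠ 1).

0

b = (-9/7, 1, 1/7, 5/3)
c = (0, 27/10, -5/13, -203/104)
Ac = (0, 0, 27/10, -627/520)
Σ b_i: (-9/7)·1 + 1·1 + 1/7·1 + 5/3·1 = 32/21 ≠ 1 ⇒ order 0.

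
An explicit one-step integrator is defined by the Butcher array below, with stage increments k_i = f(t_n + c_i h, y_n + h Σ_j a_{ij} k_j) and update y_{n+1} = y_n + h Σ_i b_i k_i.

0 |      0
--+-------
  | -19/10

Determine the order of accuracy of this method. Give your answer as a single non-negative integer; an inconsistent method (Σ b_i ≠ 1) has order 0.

0

b = (-19/10)
c = (0)
Σ b_i: (-19/10)·1 = -19/10 ≠ 1 ⇒ order 0.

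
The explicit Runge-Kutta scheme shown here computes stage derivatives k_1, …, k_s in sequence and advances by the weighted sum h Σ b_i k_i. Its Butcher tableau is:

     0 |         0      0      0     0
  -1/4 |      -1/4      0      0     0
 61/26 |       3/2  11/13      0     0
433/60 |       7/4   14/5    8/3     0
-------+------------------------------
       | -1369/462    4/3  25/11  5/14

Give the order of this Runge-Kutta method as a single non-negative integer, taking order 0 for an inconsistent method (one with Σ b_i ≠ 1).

1

b = (-1369/462, 4/3, 25/11, 5/14)
c = (0, -1/4, 61/26, 433/60)
Ac = (0, 0, -11/52, 2167/390)
Σ b_i: (-1369/462)·1 + 4/3·1 + 25/11·1 + 5/14·1 = 1 ✓
b·c: 4/3·(-1/4) + 25/11·61/26 + 5/14·433/60 = 182011/24024 ≠ 1/2 ⇒ order 1.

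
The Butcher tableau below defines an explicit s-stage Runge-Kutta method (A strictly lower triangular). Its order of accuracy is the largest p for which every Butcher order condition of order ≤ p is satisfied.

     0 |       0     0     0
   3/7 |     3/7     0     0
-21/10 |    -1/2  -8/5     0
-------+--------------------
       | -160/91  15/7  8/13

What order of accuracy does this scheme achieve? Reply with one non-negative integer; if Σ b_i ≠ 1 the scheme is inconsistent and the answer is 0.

1

b = (-160/91, 15/7, 8/13)
c = (0, 3/7, -21/10)
Ac = (0, 0, -24/35)
Σ b_i: (-160/91)·1 + 15/7·1 + 8/13·1 = 1 ✓
b·c: 15/7·3/7 + 8/13·(-21/10) = -1191/3185 ≠ 1/2 ⇒ order 1.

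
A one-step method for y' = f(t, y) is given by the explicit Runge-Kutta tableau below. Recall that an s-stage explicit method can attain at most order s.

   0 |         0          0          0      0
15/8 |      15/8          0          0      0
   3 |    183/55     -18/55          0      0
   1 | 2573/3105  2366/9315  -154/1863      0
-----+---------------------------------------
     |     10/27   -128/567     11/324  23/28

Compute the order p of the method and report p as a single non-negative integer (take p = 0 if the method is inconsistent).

4

b = (10/27, -128/567, 11/324, 23/28)
c = (0, 15/8, 3, 1)
Ac = (0, 0, -27/44, 21/92)
Σ b_i: 10/27·1 + (-128/567)·1 + 11/324·1 + 23/28·1 = 1 ✓
b·c: (-128/567)·15/8 + 11/324·3 + 23/28·1 = 1/2 ✓
b·c²: (-128/567)·225/64 + 11/324·9 + 23/28·1 = 1/3 ✓
b·Ac: 11/324·(-27/44) + 23/28·21/92 = 1/6 ✓
b·c³: (-128/567)·3375/512 + 11/324·27 + 23/28·1 = 1/4 ✓
b·(c∘Ac): 11/324·(-81/44) + 23/28·21/92 = 1/8 ✓
b·Ac²: 11/324·(-405/352) + 23/28·329/2208 = 1/12 ✓
b·A²c: 23/28·7/138 = 1/24 ✓; 4 stages ⇒ order 4.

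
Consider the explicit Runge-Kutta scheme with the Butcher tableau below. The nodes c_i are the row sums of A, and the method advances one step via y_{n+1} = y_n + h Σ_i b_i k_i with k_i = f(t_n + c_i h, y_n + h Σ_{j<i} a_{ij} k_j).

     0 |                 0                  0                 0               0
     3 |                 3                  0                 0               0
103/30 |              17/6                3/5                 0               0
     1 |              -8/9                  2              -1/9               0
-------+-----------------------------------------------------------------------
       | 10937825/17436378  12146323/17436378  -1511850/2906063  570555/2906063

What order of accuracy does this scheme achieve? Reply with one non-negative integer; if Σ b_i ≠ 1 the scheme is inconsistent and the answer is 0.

3

b = (10937825/17436378, 12146323/17436378, -1511850/2906063, 570555/2906063)
c = (0, 3, 103/30, 1)
Ac = (0, 0, 9/5, 1517/270)
Σ b_i: 10937825/17436378·1 + 12146323/17436378·1 + (-1511850/2906063)·1 + 570555/2906063·1 = 1 ✓
b·c: 12146323/17436378·3 + (-1511850/2906063)·103/30 + 570555/2906063·1 = 1/2 ✓
b·c²: 12146323/17436378·9 + (-1511850/2906063)·10609/900 + 570555/2906063·1 = 1/3 ✓
b·Ac: (-1511850/2906063)·9/5 + 570555/2906063·1517/270 = 1/6 ✓
b·c³: 12146323/17436378·27 + (-1511850/2906063)·1092727/27000 + 570555/2906063·1 = -1072373903/523091340 ≠ 1/4 ⇒ order 3.
b·(c∘Ac): (-1511850/2906063)·309/50 + 570555/2906063·1517/270 = -36825355/17436378 ≠ 1/8
b·Ac²: (-1511850/2906063)·27/5 + 570555/2906063·135191/8100 = 244568489/523091340 ≠ 1/12
b·A²c: 570555/2906063·(-1/5) = -114111/2906063 ≠ 1/24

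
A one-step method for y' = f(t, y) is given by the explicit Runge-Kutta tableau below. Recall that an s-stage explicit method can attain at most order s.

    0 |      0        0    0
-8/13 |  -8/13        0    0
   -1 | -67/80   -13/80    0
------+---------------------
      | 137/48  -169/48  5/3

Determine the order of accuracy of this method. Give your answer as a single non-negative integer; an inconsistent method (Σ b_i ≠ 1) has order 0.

3

b = (137/48, -169/48, 5/3)
c = (0, -8/13, -1)
Ac = (0, 0, 1/10)
Σ b_i: 137/48·1 + (-169/48)·1 + 5/3·1 = 1 ✓
b·c: (-169/48)·(-8/13) + 5/3·(-1) = 1/2 ✓
b·c²: (-169/48)·64/169 + 5/3·1 = 1/3 ✓
b·Ac: 5/3·1/10 = 1/6 ✓; 3 stages ⇒ order 3.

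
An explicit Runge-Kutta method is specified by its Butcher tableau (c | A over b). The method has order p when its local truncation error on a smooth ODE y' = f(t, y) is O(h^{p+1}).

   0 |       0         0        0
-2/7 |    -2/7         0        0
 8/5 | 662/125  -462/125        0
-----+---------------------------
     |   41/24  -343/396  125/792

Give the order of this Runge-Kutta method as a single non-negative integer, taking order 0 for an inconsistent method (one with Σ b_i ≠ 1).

b = (41/24, -343/396, 125/792)
c = (0, -2/7, 8/5)
Ac = (0, 0, 132/125)
Σ b_i: 41/24·1 + (-343/396)·1 + 125/792·1 = 1 ✓
b·c: (-343/396)·(-2/7) + 125/792·8/5 = 1/2 ✓
b·c²: (-343/396)·4/49 + 125/792·64/25 = 1/3 ✓
b·Ac: 125/792·132/125 = 1/6 ✓; 3 stages ⇒ order 3.

3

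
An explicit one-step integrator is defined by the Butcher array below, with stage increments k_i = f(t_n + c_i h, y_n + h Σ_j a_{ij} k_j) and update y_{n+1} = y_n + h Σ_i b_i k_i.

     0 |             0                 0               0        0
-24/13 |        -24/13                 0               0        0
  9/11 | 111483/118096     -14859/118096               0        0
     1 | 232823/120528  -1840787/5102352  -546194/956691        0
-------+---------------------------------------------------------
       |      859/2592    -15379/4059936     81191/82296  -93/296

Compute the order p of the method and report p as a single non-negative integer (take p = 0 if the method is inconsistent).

4

b = (859/2592, -15379/4059936, 81191/82296, -93/296)
c = (0, -24/13, 9/11, 1)
Ac = (0, 0, 3429/14762, 37/186)
Σ b_i: 859/2592·1 + (-15379/4059936)·1 + 81191/82296·1 + (-93/296)·1 = 1 ✓
b·c: (-15379/4059936)·(-24/13) + 81191/82296·9/11 + (-93/296)·1 = 1/2 ✓
b·c²: (-15379/4059936)·576/169 + 81191/82296·81/121 + (-93/296)·1 = 1/3 ✓
b·Ac: 81191/82296·3429/14762 + (-93/296)·37/186 = 1/6 ✓
b·c³: (-15379/4059936)·(-13824/2197) + 81191/82296·729/1331 + (-93/296)·1 = 1/4 ✓
b·(c∘Ac): 81191/82296·30861/162382 + (-93/296)·37/186 = 1/8 ✓
b·Ac²: 81191/82296·(-41148/95953) + (-93/296)·(-5846/3627) = 1/12 ✓
b·A²c: (-93/296)·(-37/279) = 1/24 ✓; 4 stages ⇒ order 4.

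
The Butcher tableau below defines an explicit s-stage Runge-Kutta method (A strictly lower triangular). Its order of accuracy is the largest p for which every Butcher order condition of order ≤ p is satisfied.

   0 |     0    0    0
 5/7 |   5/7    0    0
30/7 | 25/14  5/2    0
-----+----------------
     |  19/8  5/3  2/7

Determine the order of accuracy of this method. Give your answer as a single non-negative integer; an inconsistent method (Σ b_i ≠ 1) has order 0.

0

b = (19/8, 5/3, 2/7)
c = (0, 5/7, 30/7)
Ac = (0, 0, 25/14)
Σ b_i: 19/8·1 + 5/3·1 + 2/7·1 = 727/168 ≠ 1 ⇒ order 0.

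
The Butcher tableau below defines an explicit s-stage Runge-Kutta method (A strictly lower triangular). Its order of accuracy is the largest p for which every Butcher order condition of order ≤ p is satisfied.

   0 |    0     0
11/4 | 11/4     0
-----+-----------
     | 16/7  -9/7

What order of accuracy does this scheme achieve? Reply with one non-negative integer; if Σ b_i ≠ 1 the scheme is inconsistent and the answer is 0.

1

b = (16/7, -9/7)
c = (0, 11/4)
Σ b_i: 16/7·1 + (-9/7)·1 = 1 ✓
b·c: (-9/7)·11/4 = -99/28 ≠ 1/2 ⇒ order 1.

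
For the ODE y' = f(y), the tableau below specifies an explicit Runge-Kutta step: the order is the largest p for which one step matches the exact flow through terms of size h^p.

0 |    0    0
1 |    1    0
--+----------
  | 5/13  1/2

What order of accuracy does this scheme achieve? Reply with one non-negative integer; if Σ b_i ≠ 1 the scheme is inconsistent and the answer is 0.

0

b = (5/13, 1/2)
c = (0, 1)
Σ b_i: 5/13·1 + 1/2·1 = 23/26 ≠ 1 ⇒ order 0.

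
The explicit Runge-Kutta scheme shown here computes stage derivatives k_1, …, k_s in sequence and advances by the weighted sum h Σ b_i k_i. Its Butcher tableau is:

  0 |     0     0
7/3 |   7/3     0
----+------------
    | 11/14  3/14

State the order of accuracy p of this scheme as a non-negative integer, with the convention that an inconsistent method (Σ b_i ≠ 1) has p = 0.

2

b = (11/14, 3/14)
c = (0, 7/3)
Σ b_i: 11/14·1 + 3/14·1 = 1 ✓
b·c: 3/14·7/3 = 1/2 ✓; 2 stages ⇒ order 2.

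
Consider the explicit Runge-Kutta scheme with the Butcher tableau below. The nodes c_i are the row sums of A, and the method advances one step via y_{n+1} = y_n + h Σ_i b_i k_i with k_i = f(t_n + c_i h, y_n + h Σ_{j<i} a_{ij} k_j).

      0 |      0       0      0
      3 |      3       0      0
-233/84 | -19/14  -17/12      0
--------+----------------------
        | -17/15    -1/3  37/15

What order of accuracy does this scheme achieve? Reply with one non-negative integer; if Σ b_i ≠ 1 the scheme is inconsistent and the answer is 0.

1

b = (-17/15, -1/3, 37/15)
c = (0, 3, -233/84)
Ac = (0, 0, -17/4)
Σ b_i: (-17/15)·1 + (-1/3)·1 + 37/15·1 = 1 ✓
b·c: (-1/3)·3 + 37/15·(-233/84) = -9881/1260 ≠ 1/2 ⇒ order 1.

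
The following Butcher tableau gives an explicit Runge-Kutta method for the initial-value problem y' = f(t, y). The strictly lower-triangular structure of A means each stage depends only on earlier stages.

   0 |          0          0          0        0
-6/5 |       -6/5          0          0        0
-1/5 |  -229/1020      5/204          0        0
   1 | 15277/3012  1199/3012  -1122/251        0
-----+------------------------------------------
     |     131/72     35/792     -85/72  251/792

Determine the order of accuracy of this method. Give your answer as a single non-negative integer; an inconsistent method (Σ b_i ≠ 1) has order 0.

4

b = (131/72, 35/792, -85/72, 251/792)
c = (0, -6/5, -1/5, 1)
Ac = (0, 0, -1/34, 209/502)
Σ b_i: 131/72·1 + 35/792·1 + (-85/72)·1 + 251/792·1 = 1 ✓
b·c: 35/792·(-6/5) + (-85/72)·(-1/5) + 251/792·1 = 1/2 ✓
b·c²: 35/792·36/25 + (-85/72)·1/25 + 251/792·1 = 1/3 ✓
b·Ac: (-85/72)·(-1/34) + 251/792·209/502 = 1/6 ✓
b·c³: 35/792·(-216/125) + (-85/72)·(-1/125) + 251/792·1 = 1/4 ✓
b·(c∘Ac): (-85/72)·1/170 + 251/792·209/502 = 1/8 ✓
b·Ac²: (-85/72)·3/85 + 251/792·99/251 = 1/12 ✓
b·A²c: 251/792·33/251 = 1/24 ✓; 4 stages ⇒ order 4.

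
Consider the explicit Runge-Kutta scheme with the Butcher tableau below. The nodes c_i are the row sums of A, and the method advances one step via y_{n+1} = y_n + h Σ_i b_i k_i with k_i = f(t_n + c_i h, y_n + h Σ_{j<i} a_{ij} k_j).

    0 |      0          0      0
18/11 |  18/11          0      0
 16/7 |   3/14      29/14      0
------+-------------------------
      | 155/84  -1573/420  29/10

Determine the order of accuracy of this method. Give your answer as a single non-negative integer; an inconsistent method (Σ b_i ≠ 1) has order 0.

2

b = (155/84, -1573/420, 29/10)
c = (0, 18/11, 16/7)
Ac = (0, 0, 261/77)
Σ b_i: 155/84·1 + (-1573/420)·1 + 29/10·1 = 1 ✓
b·c: (-1573/420)·18/11 + 29/10·16/7 = 1/2 ✓
b·c²: (-1573/420)·324/121 + 29/10·256/49 = 251/49 ≠ 1/3 ⇒ order 2.
b·Ac: 29/10·261/77 = 7569/770 ≠ 1/6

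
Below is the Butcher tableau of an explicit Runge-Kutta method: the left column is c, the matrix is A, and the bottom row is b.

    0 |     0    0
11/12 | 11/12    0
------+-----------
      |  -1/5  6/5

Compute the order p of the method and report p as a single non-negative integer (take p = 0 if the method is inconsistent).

1

b = (-1/5, 6/5)
c = (0, 11/12)
Σ b_i: (-1/5)·1 + 6/5·1 = 1 ✓
b·c: 6/5·11/12 = 11/10 ≠ 1/2 ⇒ order 1.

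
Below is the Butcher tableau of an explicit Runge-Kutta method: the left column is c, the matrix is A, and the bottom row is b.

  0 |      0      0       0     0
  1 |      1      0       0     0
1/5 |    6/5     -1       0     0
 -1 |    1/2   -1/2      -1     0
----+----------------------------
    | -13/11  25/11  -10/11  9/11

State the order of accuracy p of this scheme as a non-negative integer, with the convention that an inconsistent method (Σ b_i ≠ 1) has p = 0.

b = (-13/11, 25/11, -10/11, 9/11)
c = (0, 1, 1/5, -1)
Ac = (0, 0, -1, -7/10)
Σ b_i: (-13/11)·1 + 25/11·1 + (-10/11)·1 + 9/11·1 = 1 ✓
b·c: 25/11·1 + (-10/11)·1/5 + 9/11·(-1) = 14/11 ≠ 1/2 ⇒ order 1.

1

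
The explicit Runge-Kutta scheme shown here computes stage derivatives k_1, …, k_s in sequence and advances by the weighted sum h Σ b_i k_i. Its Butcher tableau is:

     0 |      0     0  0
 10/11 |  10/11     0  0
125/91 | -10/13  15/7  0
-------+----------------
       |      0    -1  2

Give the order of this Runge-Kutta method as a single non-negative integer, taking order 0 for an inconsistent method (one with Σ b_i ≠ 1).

1

b = (0, -1, 2)
c = (0, 10/11, 125/91)
Ac = (0, 0, 150/77)
Σ b_i: (-1)·1 + 2·1 = 1 ✓
b·c: (-1)·10/11 + 2·125/91 = 1840/1001 ≠ 1/2 ⇒ order 1.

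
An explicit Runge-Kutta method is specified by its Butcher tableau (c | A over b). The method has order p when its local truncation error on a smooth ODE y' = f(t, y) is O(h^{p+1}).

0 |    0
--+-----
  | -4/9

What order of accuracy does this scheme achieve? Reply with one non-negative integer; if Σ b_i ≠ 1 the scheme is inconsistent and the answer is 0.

0

b = (-4/9)
c = (0)
Σ b_i: (-4/9)·1 = -4/9 ≠ 1 ⇒ order 0.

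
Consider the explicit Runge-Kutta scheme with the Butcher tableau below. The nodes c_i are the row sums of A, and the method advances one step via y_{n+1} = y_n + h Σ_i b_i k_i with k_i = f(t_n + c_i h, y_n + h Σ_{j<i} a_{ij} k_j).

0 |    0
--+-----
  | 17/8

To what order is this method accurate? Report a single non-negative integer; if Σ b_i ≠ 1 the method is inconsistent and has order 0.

b = (17/8)
c = (0)
Σ b_i: 17/8·1 = 17/8 ≠ 1 ⇒ order 0.

0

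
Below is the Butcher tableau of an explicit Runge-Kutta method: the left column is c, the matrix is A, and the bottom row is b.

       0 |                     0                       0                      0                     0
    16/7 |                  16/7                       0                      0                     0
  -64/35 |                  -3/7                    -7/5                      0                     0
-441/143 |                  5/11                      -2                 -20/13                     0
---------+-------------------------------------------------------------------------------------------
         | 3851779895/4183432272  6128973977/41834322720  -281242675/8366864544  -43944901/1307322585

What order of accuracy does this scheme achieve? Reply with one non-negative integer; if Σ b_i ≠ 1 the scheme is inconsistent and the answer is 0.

b = (3851779895/4183432272, 6128973977/41834322720, -281242675/8366864544, -43944901/1307322585)
c = (0, 16/7, -64/35, -441/143)
Ac = (0, 0, -16/5, -160/91)
Σ b_i: 3851779895/4183432272·1 + 6128973977/41834322720·1 + (-281242675/8366864544)·1 + (-43944901/1307322585)·1 = 1 ✓
b·c: 6128973977/41834322720·16/7 + (-281242675/8366864544)·(-64/35) + (-43944901/1307322585)·(-441/143) = 1/2 ✓
b·c²: 6128973977/41834322720·256/49 + (-281242675/8366864544)·4096/1225 + (-43944901/1307322585)·194481/20449 = 1/3 ✓
b·Ac: (-281242675/8366864544)·(-16/5) + (-43944901/1307322585)·(-160/91) = 1/6 ✓
b·c³: 6128973977/41834322720·4096/343 + (-281242675/8366864544)·(-262144/42875) + (-43944901/1307322585)·(-85766121/2924207) = 2993366422069/1017823261455 ≠ 1/4 ⇒ order 3.
b·(c∘Ac): (-281242675/8366864544)·1024/175 + (-43944901/1307322585)·10080/1859 = -99083456/261464517 ≠ 1/8
b·Ac²: (-281242675/8366864544)·(-256/35) + (-43944901/1307322585)·(-49664/3185) = 3914777656/5084032275 ≠ 1/12
b·A²c: (-43944901/1307322585)·64/13 = -216344128/1307322585 ≠ 1/24

3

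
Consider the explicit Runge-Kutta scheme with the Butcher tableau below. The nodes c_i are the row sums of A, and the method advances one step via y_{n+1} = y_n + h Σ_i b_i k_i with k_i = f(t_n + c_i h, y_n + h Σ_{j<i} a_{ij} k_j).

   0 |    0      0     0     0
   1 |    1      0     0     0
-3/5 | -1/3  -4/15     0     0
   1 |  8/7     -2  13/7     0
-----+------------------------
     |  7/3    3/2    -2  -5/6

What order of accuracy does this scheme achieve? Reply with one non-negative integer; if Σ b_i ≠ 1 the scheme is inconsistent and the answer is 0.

1

b = (7/3, 3/2, -2, -5/6)
c = (0, 1, -3/5, 1)
Ac = (0, 0, -4/15, -109/35)
Σ b_i: 7/3·1 + 3/2·1 + (-2)·1 + (-5/6)·1 = 1 ✓
b·c: 3/2·1 + (-2)·(-3/5) + (-5/6)·1 = 28/15 ≠ 1/2 ⇒ order 1.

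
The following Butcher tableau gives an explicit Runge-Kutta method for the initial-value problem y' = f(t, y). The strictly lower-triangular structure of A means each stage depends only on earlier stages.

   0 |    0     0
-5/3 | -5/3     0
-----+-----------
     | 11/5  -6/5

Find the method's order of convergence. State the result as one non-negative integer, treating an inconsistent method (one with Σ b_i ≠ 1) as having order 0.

b = (11/5, -6/5)
c = (0, -5/3)
Σ b_i: 11/5·1 + (-6/5)·1 = 1 ✓
b·c: (-6/5)·(-5/3) = 2 ≠ 1/2 ⇒ order 1.

1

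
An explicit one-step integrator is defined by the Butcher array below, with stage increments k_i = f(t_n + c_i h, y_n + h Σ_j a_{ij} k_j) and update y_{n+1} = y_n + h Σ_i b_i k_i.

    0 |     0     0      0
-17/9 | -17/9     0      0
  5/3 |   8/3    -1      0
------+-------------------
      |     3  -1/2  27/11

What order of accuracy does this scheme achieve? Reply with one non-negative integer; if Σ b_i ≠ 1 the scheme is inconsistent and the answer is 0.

0

b = (3, -1/2, 27/11)
c = (0, -17/9, 5/3)
Ac = (0, 0, 17/9)
Σ b_i: 3·1 + (-1/2)·1 + 27/11·1 = 109/22 ≠ 1 ⇒ order 0.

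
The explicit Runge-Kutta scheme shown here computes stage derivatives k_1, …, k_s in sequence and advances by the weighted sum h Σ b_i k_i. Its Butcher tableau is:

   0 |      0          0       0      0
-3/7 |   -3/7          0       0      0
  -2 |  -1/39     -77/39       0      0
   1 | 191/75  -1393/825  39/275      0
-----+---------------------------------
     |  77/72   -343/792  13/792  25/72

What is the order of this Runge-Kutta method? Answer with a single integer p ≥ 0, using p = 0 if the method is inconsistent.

4

b = (77/72, -343/792, 13/792, 25/72)
c = (0, -3/7, -2, 1)
Ac = (0, 0, 11/13, 11/25)
Σ b_i: 77/72·1 + (-343/792)·1 + 13/792·1 + 25/72·1 = 1 ✓
b·c: (-343/792)·(-3/7) + 13/792·(-2) + 25/72·1 = 1/2 ✓
b·c²: (-343/792)·9/49 + 13/792·4 + 25/72·1 = 1/3 ✓
b·Ac: 13/792·11/13 + 25/72·11/25 = 1/6 ✓
b·c³: (-343/792)·(-27/343) + 13/792·(-8) + 25/72·1 = 1/4 ✓
b·(c∘Ac): 13/792·(-22/13) + 25/72·11/25 = 1/8 ✓
b·Ac²: 13/792·(-33/91) + 25/72·9/35 = 1/12 ✓
b·A²c: 25/72·3/25 = 1/24 ✓; 4 stages ⇒ order 4.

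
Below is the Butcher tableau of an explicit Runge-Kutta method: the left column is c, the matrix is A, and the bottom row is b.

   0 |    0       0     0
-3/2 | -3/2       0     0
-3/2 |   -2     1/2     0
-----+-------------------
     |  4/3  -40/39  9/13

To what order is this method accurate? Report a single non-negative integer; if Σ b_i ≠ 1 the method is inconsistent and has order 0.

2

b = (4/3, -40/39, 9/13)
c = (0, -3/2, -3/2)
Ac = (0, 0, -3/4)
Σ b_i: 4/3·1 + (-40/39)·1 + 9/13·1 = 1 ✓
b·c: (-40/39)·(-3/2) + 9/13·(-3/2) = 1/2 ✓
b·c²: (-40/39)·9/4 + 9/13·9/4 = -3/4 ≠ 1/3 ⇒ order 2.
b·Ac: 9/13·(-3/4) = -27/52 ≠ 1/6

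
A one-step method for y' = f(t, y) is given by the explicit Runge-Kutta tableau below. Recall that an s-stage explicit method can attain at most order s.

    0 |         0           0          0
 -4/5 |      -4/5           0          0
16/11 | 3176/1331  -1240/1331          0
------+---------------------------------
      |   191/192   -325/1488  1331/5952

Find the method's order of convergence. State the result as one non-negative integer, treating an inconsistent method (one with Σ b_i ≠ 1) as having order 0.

b = (191/192, -325/1488, 1331/5952)
c = (0, -4/5, 16/11)
Ac = (0, 0, 992/1331)
Σ b_i: 191/192·1 + (-325/1488)·1 + 1331/5952·1 = 1 ✓
b·c: (-325/1488)·(-4/5) + 1331/5952·16/11 = 1/2 ✓
b·c²: (-325/1488)·16/25 + 1331/5952·256/121 = 1/3 ✓
b·Ac: 1331/5952·992/1331 = 1/6 ✓; 3 stages ⇒ order 3.

3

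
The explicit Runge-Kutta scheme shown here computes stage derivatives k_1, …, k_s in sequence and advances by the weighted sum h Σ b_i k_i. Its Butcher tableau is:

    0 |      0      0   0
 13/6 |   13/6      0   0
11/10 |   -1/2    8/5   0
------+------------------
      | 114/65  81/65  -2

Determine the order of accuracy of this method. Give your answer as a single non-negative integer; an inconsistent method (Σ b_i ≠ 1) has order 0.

2

b = (114/65, 81/65, -2)
c = (0, 13/6, 11/10)
Ac = (0, 0, 52/15)
Σ b_i: 114/65·1 + 81/65·1 + (-2)·1 = 1 ✓
b·c: 81/65·13/6 + (-2)·11/10 = 1/2 ✓
b·c²: 81/65·169/36 + (-2)·121/100 = 343/100 ≠ 1/3 ⇒ order 2.
b·Ac: (-2)·52/15 = -104/15 ≠ 1/6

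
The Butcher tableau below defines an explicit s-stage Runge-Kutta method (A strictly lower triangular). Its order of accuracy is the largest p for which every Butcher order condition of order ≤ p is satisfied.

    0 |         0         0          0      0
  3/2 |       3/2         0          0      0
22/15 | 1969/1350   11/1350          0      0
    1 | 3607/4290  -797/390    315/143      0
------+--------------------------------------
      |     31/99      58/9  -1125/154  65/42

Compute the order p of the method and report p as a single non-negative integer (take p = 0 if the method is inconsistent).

4

b = (31/99, 58/9, -1125/154, 65/42)
c = (0, 3/2, 22/15, 1)
Ac = (0, 0, 11/900, 43/260)
Σ b_i: 31/99·1 + 58/9·1 + (-1125/154)·1 + 65/42·1 = 1 ✓
b·c: 58/9·3/2 + (-1125/154)·22/15 + 65/42·1 = 1/2 ✓
b·c²: 58/9·9/4 + (-1125/154)·484/225 + 65/42·1 = 1/3 ✓
b·Ac: (-1125/154)·11/900 + 65/42·43/260 = 1/6 ✓
b·c³: 58/9·27/8 + (-1125/154)·10648/3375 + 65/42·1 = 1/4 ✓
b·(c∘Ac): (-1125/154)·121/6750 + 65/42·43/260 = 1/8 ✓
b·Ac²: (-1125/154)·11/600 + 65/42·73/520 = 1/12 ✓
b·A²c: 65/42·7/260 = 1/24 ✓; 4 stages ⇒ order 4.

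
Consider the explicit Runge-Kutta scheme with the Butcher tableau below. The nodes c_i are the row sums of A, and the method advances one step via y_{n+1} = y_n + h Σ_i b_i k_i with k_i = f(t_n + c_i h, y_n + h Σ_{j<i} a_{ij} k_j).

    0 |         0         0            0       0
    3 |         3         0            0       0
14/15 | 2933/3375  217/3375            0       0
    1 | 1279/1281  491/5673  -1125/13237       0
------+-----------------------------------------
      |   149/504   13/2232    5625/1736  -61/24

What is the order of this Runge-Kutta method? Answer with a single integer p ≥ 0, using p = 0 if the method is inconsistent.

4

b = (149/504, 13/2232, 5625/1736, -61/24)
c = (0, 3, 14/15, 1)
Ac = (0, 0, 217/1125, 11/61)
Σ b_i: 149/504·1 + 13/2232·1 + 5625/1736·1 + (-61/24)·1 = 1 ✓
b·c: 13/2232·3 + 5625/1736·14/15 + (-61/24)·1 = 1/2 ✓
b·c²: 13/2232·9 + 5625/1736·196/225 + (-61/24)·1 = 1/3 ✓
b·Ac: 5625/1736·217/1125 + (-61/24)·11/61 = 1/6 ✓
b·c³: 13/2232·27 + 5625/1736·2744/3375 + (-61/24)·1 = 1/4 ✓
b·(c∘Ac): 5625/1736·3038/16875 + (-61/24)·11/61 = 1/8 ✓
b·Ac²: 5625/1736·217/375 + (-61/24)·43/61 = 1/12 ✓
b·A²c: (-61/24)·(-1/61) = 1/24 ✓; 4 stages ⇒ order 4.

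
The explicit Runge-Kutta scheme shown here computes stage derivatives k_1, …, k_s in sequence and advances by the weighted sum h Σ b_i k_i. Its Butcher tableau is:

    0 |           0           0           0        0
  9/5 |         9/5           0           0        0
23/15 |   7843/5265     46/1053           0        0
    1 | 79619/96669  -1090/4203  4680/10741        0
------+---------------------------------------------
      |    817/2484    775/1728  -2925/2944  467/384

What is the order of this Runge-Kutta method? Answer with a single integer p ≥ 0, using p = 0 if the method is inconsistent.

4

b = (817/2484, 775/1728, -2925/2944, 467/384)
c = (0, 9/5, 23/15, 1)
Ac = (0, 0, 46/585, 94/467)
Σ b_i: 817/2484·1 + 775/1728·1 + (-2925/2944)·1 + 467/384·1 = 1 ✓
b·c: 775/1728·9/5 + (-2925/2944)·23/15 + 467/384·1 = 1/2 ✓
b·c²: 775/1728·81/25 + (-2925/2944)·529/225 + 467/384·1 = 1/3 ✓
b·Ac: (-2925/2944)·46/585 + 467/384·94/467 = 1/6 ✓
b·c³: 775/1728·729/125 + (-2925/2944)·12167/3375 + 467/384·1 = 1/4 ✓
b·(c∘Ac): (-2925/2944)·1058/8775 + 467/384·94/467 = 1/8 ✓
b·Ac²: (-2925/2944)·46/325 + 467/384·86/467 = 1/12 ✓
b·A²c: 467/384·16/467 = 1/24 ✓; 4 stages ⇒ order 4.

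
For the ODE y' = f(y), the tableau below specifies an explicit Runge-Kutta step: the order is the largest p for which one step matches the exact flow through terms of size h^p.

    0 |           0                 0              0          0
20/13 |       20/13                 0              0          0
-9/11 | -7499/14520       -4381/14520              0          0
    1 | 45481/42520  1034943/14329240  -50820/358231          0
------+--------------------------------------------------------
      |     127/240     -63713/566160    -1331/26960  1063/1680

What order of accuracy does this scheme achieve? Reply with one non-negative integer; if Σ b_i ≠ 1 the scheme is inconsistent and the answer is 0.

b = (127/240, -63713/566160, -1331/26960, 1063/1680)
c = (0, 20/13, -9/11, 1)
Ac = (0, 0, -337/726, 483/2126)
Σ b_i: 127/240·1 + (-63713/566160)·1 + (-1331/26960)·1 + 1063/1680·1 = 1 ✓
b·c: (-63713/566160)·20/13 + (-1331/26960)·(-9/11) + 1063/1680·1 = 1/2 ✓
b·c²: (-63713/566160)·400/169 + (-1331/26960)·81/121 + 1063/1680·1 = 1/3 ✓
b·Ac: (-1331/26960)·(-337/726) + 1063/1680·483/2126 = 1/6 ✓
b·c³: (-63713/566160)·8000/2197 + (-1331/26960)·(-729/1331) + 1063/1680·1 = 1/4 ✓
b·(c∘Ac): (-1331/26960)·1011/2662 + 1063/1680·483/2126 = 1/8 ✓
b·Ac²: (-1331/26960)·(-3370/4719) + 1063/1680·1050/13819 = 1/12 ✓
b·A²c: 1063/1680·70/1063 = 1/24 ✓; 4 stages ⇒ order 4.

4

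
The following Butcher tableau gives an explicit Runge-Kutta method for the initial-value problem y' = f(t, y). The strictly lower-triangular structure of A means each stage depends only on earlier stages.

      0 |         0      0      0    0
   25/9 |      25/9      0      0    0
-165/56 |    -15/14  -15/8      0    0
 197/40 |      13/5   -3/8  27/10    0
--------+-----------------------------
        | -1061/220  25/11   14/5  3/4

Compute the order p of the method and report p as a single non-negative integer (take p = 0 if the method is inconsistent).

1

b = (-1061/220, 25/11, 14/5, 3/4)
c = (0, 25/9, -165/56, 197/40)
Ac = (0, 0, -125/24, -3023/336)
Σ b_i: (-1061/220)·1 + 25/11·1 + 14/5·1 + 3/4·1 = 1 ✓
b·c: 25/11·25/9 + 14/5·(-165/56) + 3/4·197/40 = 27829/15840 ≠ 1/2 ⇒ order 1.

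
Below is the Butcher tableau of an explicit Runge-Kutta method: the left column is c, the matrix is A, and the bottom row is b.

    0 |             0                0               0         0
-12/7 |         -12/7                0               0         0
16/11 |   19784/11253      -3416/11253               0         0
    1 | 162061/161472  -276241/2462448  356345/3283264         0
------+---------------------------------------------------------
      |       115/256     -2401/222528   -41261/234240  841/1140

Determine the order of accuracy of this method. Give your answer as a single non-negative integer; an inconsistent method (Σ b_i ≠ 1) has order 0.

b = (115/256, -2401/222528, -41261/234240, 841/1140)
c = (0, -12/7, 16/11, 1)
Ac = (0, 0, 1952/3751, 589/1682)
Σ b_i: 115/256·1 + (-2401/222528)·1 + (-41261/234240)·1 + 841/1140·1 = 1 ✓
b·c: (-2401/222528)·(-12/7) + (-41261/234240)·16/11 + 841/1140·1 = 1/2 ✓
b·c²: (-2401/222528)·144/49 + (-41261/234240)·256/121 + 841/1140·1 = 1/3 ✓
b·Ac: (-41261/234240)·1952/3751 + 841/1140·589/1682 = 1/6 ✓
b·c³: (-2401/222528)·(-1728/343) + (-41261/234240)·4096/1331 + 841/1140·1 = 1/4 ✓
b·(c∘Ac): (-41261/234240)·31232/41261 + 841/1140·589/1682 = 1/8 ✓
b·Ac²: (-41261/234240)·(-23424/26257) + 841/1140·(-589/5887) = 1/12 ✓
b·A²c: 841/1140·95/1682 = 1/24 ✓; 4 stages ⇒ order 4.

4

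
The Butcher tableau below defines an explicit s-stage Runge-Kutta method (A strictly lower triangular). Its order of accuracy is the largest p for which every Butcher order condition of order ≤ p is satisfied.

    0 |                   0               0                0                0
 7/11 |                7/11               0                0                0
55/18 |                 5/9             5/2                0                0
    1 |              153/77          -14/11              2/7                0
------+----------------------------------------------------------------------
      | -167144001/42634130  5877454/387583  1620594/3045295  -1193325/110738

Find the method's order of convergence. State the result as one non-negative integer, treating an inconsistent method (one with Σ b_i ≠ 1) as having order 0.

3

b = (-167144001/42634130, 5877454/387583, 1620594/3045295, -1193325/110738)
c = (0, 7/11, 55/18, 1)
Ac = (0, 0, 35/22, 481/7623)
Σ b_i: (-167144001/42634130)·1 + 5877454/387583·1 + 1620594/3045295·1 + (-1193325/110738)·1 = 1 ✓
b·c: 5877454/387583·7/11 + 1620594/3045295·55/18 + (-1193325/110738)·1 = 1/2 ✓
b·c²: 5877454/387583·49/121 + 1620594/3045295·3025/324 + (-1193325/110738)·1 = 1/3 ✓
b·Ac: 1620594/3045295·35/22 + (-1193325/110738)·481/7623 = 1/6 ✓
b·c³: 5877454/387583·343/1331 + 1620594/3045295·166375/5832 + (-1193325/110738)·1 = 546834583/65778372 ≠ 1/4 ⇒ order 3.
b·(c∘Ac): 1620594/3045295·175/36 + (-1193325/110738)·481/7623 = 38327645/20098947 ≠ 1/8
b·Ac²: 1620594/3045295·245/242 + (-1193325/110738)·3248351/1509354 = -1490078131/65778372 ≠ 1/12
b·A²c: (-1193325/110738)·5/11 = -5966625/1218118 ≠ 1/24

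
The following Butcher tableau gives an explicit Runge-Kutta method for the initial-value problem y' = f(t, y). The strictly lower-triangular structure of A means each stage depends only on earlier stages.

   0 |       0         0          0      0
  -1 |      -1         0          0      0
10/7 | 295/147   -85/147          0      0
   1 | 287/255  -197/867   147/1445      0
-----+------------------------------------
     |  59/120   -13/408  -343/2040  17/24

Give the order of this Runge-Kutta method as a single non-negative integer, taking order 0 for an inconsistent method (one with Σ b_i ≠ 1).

b = (59/120, -13/408, -343/2040, 17/24)
c = (0, -1, 10/7, 1)
Ac = (0, 0, 85/147, 19/51)
Σ b_i: 59/120·1 + (-13/408)·1 + (-343/2040)·1 + 17/24·1 = 1 ✓
b·c: (-13/408)·(-1) + (-343/2040)·10/7 + 17/24·1 = 1/2 ✓
b·c²: (-13/408)·1 + (-343/2040)·100/49 + 17/24·1 = 1/3 ✓
b·Ac: (-343/2040)·85/147 + 17/24·19/51 = 1/6 ✓
b·c³: (-13/408)·(-1) + (-343/2040)·1000/343 + 17/24·1 = 1/4 ✓
b·(c∘Ac): (-343/2040)·850/1029 + 17/24·19/51 = 1/8 ✓
b·Ac²: (-343/2040)·(-85/147) + 17/24·(-1/51) = 1/12 ✓
b·A²c: 17/24·1/17 = 1/24 ✓; 4 stages ⇒ order 4.

4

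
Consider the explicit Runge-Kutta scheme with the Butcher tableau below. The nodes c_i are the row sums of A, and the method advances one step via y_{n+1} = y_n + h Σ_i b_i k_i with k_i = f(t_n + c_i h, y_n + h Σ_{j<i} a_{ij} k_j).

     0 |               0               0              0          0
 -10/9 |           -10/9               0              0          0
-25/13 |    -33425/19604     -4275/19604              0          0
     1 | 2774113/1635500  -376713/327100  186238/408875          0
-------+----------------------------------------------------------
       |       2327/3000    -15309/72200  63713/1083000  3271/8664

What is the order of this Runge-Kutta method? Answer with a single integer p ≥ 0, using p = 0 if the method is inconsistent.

b = (2327/3000, -15309/72200, 63713/1083000, 3271/8664)
c = (0, -10/9, -25/13, 1)
Ac = (0, 0, 2375/9802, 2641/6542)
Σ b_i: 2327/3000·1 + (-15309/72200)·1 + 63713/1083000·1 + 3271/8664·1 = 1 ✓
b·c: (-15309/72200)·(-10/9) + 63713/1083000·(-25/13) + 3271/8664·1 = 1/2 ✓
b·c²: (-15309/72200)·100/81 + 63713/1083000·625/169 + 3271/8664·1 = 1/3 ✓
b·Ac: 63713/1083000·2375/9802 + 3271/8664·2641/6542 = 1/6 ✓
b·c³: (-15309/72200)·(-1000/729) + 63713/1083000·(-15625/2197) + 3271/8664·1 = 1/4 ✓
b·(c∘Ac): 63713/1083000·(-59375/127426) + 3271/8664·2641/6542 = 1/8 ✓
b·Ac²: 63713/1083000·(-11875/44109) + 3271/8664·7733/29439 = 1/12 ✓
b·A²c: 3271/8664·361/3271 = 1/24 ✓; 4 stages ⇒ order 4.

4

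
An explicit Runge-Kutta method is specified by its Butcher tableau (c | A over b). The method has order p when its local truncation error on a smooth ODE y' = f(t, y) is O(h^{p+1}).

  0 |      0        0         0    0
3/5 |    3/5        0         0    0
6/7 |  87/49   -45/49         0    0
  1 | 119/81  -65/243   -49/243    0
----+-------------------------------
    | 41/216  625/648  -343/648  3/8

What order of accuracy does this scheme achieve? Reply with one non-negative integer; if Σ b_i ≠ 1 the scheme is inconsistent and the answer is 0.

4

b = (41/216, 625/648, -343/648, 3/8)
c = (0, 3/5, 6/7, 1)
Ac = (0, 0, -27/49, -1/3)
Σ b_i: 41/216·1 + 625/648·1 + (-343/648)·1 + 3/8·1 = 1 ✓
b·c: 625/648·3/5 + (-343/648)·6/7 + 3/8·1 = 1/2 ✓
b·c²: 625/648·9/25 + (-343/648)·36/49 + 3/8·1 = 1/3 ✓
b·Ac: (-343/648)·(-27/49) + 3/8·(-1/3) = 1/6 ✓
b·c³: 625/648·27/125 + (-343/648)·216/343 + 3/8·1 = 1/4 ✓
b·(c∘Ac): (-343/648)·(-162/343) + 3/8·(-1/3) = 1/8 ✓
b·Ac²: (-343/648)·(-81/245) + 3/8·(-11/45) = 1/12 ✓
b·A²c: 3/8·1/9 = 1/24 ✓; 4 stages ⇒ order 4.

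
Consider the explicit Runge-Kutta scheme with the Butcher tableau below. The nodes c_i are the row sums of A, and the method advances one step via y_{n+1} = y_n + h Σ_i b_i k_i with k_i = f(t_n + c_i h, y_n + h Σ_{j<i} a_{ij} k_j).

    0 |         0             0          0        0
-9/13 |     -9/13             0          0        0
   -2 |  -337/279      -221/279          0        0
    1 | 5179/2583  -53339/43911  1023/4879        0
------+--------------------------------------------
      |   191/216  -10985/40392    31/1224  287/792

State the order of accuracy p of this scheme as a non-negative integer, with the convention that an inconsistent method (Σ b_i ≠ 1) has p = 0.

b = (191/216, -10985/40392, 31/1224, 287/792)
c = (0, -9/13, -2, 1)
Ac = (0, 0, 17/31, 121/287)
Σ b_i: 191/216·1 + (-10985/40392)·1 + 31/1224·1 + 287/792·1 = 1 ✓
b·c: (-10985/40392)·(-9/13) + 31/1224·(-2) + 287/792·1 = 1/2 ✓
b·c²: (-10985/40392)·81/169 + 31/1224·4 + 287/792·1 = 1/3 ✓
b·Ac: 31/1224·17/31 + 287/792·121/287 = 1/6 ✓
b·c³: (-10985/40392)·(-729/2197) + 31/1224·(-8) + 287/792·1 = 1/4 ✓
b·(c∘Ac): 31/1224·(-34/31) + 287/792·121/287 = 1/8 ✓
b·Ac²: 31/1224·(-153/403) + 287/792·957/3731 = 1/12 ✓
b·A²c: 287/792·33/287 = 1/24 ✓; 4 stages ⇒ order 4.

4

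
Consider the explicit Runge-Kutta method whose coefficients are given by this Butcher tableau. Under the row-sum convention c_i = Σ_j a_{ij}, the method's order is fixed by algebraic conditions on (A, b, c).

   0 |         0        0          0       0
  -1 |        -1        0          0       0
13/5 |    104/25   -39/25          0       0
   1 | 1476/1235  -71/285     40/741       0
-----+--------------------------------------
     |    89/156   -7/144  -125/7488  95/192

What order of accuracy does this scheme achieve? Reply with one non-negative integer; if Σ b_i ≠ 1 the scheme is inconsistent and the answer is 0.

4

b = (89/156, -7/144, -125/7488, 95/192)
c = (0, -1, 13/5, 1)
Ac = (0, 0, 39/25, 37/95)
Σ b_i: 89/156·1 + (-7/144)·1 + (-125/7488)·1 + 95/192·1 = 1 ✓
b·c: (-7/144)·(-1) + (-125/7488)·13/5 + 95/192·1 = 1/2 ✓
b·c²: (-7/144)·1 + (-125/7488)·169/25 + 95/192·1 = 1/3 ✓
b·Ac: (-125/7488)·39/25 + 95/192·37/95 = 1/6 ✓
b·c³: (-7/144)·(-1) + (-125/7488)·2197/125 + 95/192·1 = 1/4 ✓
b·(c∘Ac): (-125/7488)·507/125 + 95/192·37/95 = 1/8 ✓
b·Ac²: (-125/7488)·(-39/25) + 95/192·11/95 = 1/12 ✓
b·A²c: 95/192·8/95 = 1/24 ✓; 4 stages ⇒ order 4.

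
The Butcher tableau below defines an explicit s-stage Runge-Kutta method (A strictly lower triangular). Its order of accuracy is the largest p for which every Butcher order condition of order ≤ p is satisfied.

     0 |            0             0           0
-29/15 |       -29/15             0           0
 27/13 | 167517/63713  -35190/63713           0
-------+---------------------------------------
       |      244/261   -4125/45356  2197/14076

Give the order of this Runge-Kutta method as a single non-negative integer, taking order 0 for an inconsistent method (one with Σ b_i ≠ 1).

b = (244/261, -4125/45356, 2197/14076)
c = (0, -29/15, 27/13)
Ac = (0, 0, 2346/2197)
Σ b_i: 244/261·1 + (-4125/45356)·1 + 2197/14076·1 = 1 ✓
b·c: (-4125/45356)·(-29/15) + 2197/14076·27/13 = 1/2 ✓
b·c²: (-4125/45356)·841/225 + 2197/14076·729/169 = 1/3 ✓
b·Ac: 2197/14076·2346/2197 = 1/6 ✓; 3 stages ⇒ order 3.

3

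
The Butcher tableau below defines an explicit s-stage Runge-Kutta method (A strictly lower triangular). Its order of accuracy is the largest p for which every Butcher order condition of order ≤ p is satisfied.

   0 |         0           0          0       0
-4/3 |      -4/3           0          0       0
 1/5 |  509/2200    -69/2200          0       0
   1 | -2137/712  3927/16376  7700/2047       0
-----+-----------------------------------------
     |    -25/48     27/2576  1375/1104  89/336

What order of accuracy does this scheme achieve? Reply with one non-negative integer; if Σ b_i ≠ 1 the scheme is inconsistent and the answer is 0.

b = (-25/48, 27/2576, 1375/1104, 89/336)
c = (0, -4/3, 1/5, 1)
Ac = (0, 0, 23/550, 77/178)
Σ b_i: (-25/48)·1 + 27/2576·1 + 1375/1104·1 + 89/336·1 = 1 ✓
b·c: 27/2576·(-4/3) + 1375/1104·1/5 + 89/336·1 = 1/2 ✓
b·c²: 27/2576·16/9 + 1375/1104·1/25 + 89/336·1 = 1/3 ✓
b·Ac: 1375/1104·23/550 + 89/336·77/178 = 1/6 ✓
b·c³: 27/2576·(-64/27) + 1375/1104·1/125 + 89/336·1 = 1/4 ✓
b·(c∘Ac): 1375/1104·23/2750 + 89/336·77/178 = 1/8 ✓
b·Ac²: 1375/1104·(-46/825) + 89/336·154/267 = 1/12 ✓
b·A²c: 89/336·14/89 = 1/24 ✓; 4 stages ⇒ order 4.

4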